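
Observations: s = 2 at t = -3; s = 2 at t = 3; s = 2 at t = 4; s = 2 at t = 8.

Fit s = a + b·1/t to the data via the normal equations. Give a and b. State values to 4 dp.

a = 2.0000, b = 0.0000

Compute the Gram sums: Σ1 = 4, Σ1/t = 3/8, Σ1/t·1/t = 173/576.
Moment sums: Σs = 8, Σ1/t·s = 3/4.
Eliminating b: (173/576)·(row 1) − (3/8)·(row 2) gives (611/576)·a = (173/576)·8 − (3/8)·(3/4) = 611/288, so a = 2.
Then b = ((3/4) − (3/8)·2)/(173/576) = 0.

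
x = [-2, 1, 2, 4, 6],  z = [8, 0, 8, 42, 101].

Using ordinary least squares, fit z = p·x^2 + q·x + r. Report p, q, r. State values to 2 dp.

Entries of MᵀM: Σx^2·x^2 = 1585, Σx^2·x = 281, Σx^2 = 61, Σx·x = 61, Σx = 11, Σ1 = 5.
And Σx^2·z = 4372, Σx·z = 774, Σz = 159.
Row-reducing yields p = 5237/1806, q = -73/1806, r = -150/43.

p = 2.90, q = -0.04, r = -3.49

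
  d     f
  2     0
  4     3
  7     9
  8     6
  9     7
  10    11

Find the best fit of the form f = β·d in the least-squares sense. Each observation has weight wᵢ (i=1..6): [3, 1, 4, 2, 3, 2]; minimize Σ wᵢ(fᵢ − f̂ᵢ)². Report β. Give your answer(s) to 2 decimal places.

From the data, Σwᵢ·d·d = 795.
Moment sums: Σwᵢ·d·f = 769.
MᵀWM·[β]ᵀ = MᵀWf becomes [[795]]·[β]ᵀ = [769]ᵀ.
β = 769/795 = 0.967296.

β = 0.97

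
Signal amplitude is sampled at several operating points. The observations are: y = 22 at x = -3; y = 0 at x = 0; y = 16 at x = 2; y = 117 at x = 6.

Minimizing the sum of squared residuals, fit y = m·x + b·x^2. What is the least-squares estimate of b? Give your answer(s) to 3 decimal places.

Sums needed: Σx·x = 49, Σx·x^2 = 197, Σx^2·x^2 = 1393.
For Mᵀy: Σx·y = 668, Σx^2·y = 4474.
Normal equations: [[49, 197]; [197, 1393]]·[m, b]ᵀ = [668, 4474]ᵀ.
Eliminating b: 1393·(row 1) − 197·(row 2) gives 29448·m = 1393·668 − 197·4474 = 49146, so m = 8191/4908.
Then b = (4474 − 197·(8191/4908))/1393 = 14605/4908.

b = 2.976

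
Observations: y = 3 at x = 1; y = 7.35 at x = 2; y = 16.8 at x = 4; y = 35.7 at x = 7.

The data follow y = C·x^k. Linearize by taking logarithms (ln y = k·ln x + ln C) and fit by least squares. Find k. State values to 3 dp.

Taking logs, ln y = k·ln x + ln C, so regress ln y on ln x.
Σln x = 4.0254, Σ(ln x)² = 6.1888, Σln y = 9.4898, Σln x·ln y = 12.2508.
Normal system: [[6.1888, 4.0254]; [4.0254, 4]]·[k, ln C]ᵀ = [12.2508, 9.4898]ᵀ.
Δ = 6.1888·4 − (4.0254)² = 8.5519; k = (12.2508·4 − 4.0254·9.4898)/8.5519 = 1.26326, ln C = (6.1888·9.4898 − 4.0254·12.2508)/8.5519 = 1.10119.

k = 1.263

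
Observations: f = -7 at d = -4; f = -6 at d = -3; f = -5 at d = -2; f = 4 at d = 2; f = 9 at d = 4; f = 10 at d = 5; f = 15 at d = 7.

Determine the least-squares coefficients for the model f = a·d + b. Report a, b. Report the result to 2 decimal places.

a = 2.06, b = 0.21

Compute the Gram sums: Σd·d = 123, Σd = 9, Σ1 = 7.
For Xᵀf: Σd·f = 255, Σf = 20.
det = 123·7 − 9² = 780.
a = (255·7 − 9·20)/780 = 107/52; b = (123·20 − 9·255)/780 = 11/52.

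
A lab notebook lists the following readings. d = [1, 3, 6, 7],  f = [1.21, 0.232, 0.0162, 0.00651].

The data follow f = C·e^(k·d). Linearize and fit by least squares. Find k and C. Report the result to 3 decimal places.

With ln fᵢ as the transformed response and dᵢ as the regressor:
XᵀX = [[95.0000, 17.0000]; [17.0000, 4]], rhs = [-64.1698, -10.4276]ᵀ  (here Σd = 17.0000, Σ(d)² = 95.0000, Σln f = -10.4276, Σd·ln f = -64.1698).
Solving (det = 91.0000): k = -0.87265, ln C = 1.10185, so C = exp(1.10185) = 3.00974.

k = -0.873, C = 3.010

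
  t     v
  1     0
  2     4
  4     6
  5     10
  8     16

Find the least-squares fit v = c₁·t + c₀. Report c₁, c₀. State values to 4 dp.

The normal equations are: 110·c₁ + 20·c₀ = 210;  20·c₁ + 5·c₀ = 36.
(Σt·t = 110, Σt = 20, Σ1 = 5, Σt·v = 210, Σv = 36.)
Determinant 110·5 − 20² = 150.
c₁ = (210·5 − 20·36)/150 = 11/5; c₀ = (110·36 − 20·210)/150 = -8/5.

c₁ = 2.2000, c₀ = -1.6000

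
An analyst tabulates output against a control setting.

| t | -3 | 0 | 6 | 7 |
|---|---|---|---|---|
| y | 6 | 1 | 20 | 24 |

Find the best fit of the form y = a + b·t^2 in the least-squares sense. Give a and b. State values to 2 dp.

a = 1.49, b = 0.48

The normal equations are: 4·a + 94·b = 51;  94·a + 3778·b = 1950.
Δ = 4·3778 − 94² = 6276.
a = (51·3778 − 94·1950)/6276 = 1563/1046; b = (4·1950 − 94·51)/6276 = 501/1046.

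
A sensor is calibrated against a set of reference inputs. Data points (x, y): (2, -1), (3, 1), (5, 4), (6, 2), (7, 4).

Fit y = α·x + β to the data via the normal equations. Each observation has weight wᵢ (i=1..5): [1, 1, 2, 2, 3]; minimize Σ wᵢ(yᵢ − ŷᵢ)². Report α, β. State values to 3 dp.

Compute the Gram sums: Σwᵢ·x·x = 282, Σwᵢ·x = 48, Σwᵢ·1 = 9.
Moment sums: Σwᵢ·x·y = 149, Σwᵢ·y = 24.
So AᵀWA·[α, β]ᵀ = AᵀWy: [[282, 48]; [48, 9]]·[α, β]ᵀ = [149, 24]ᵀ.
Eliminating β: 9·(row 1) − 48·(row 2) gives 234·α = 9·149 − 48·24 = 189, so α = 21/26.
Then β = (24 − 48·(21/26))/9 = -64/39.

α = 0.808, β = -1.641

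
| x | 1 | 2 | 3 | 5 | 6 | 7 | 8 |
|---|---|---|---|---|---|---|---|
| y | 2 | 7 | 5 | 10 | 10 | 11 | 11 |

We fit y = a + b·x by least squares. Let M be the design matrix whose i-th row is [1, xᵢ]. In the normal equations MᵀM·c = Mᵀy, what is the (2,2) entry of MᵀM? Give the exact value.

188

Row 2 ↔ basis x, column 2 ↔ basis x, so (MᵀM)_{2,2} = Σᵢ (x)·(x) = (1)·(1) + (2)·(2) + (3)·(3) + (5)·(5) + (6)·(6) + (7)·(7) + (8)·(8) = 188.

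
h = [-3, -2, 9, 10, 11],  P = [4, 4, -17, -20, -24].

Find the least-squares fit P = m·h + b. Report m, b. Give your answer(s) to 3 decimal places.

m = -1.958, b = -0.811

AᵀA·[m, b]ᵀ = AᵀP reads: 315·m + 25·b = -637;  25·m + 5·b = -53.
(Σh·h = 315, Σh = 25, Σ1 = 5, Σh·P = -637, ΣP = -53.)
Δ = 315·5 − 25² = 950.
m = ((-637)·5 − 25·(-53))/950 = -186/95; b = (315·(-53) − 25·(-637))/950 = -77/95.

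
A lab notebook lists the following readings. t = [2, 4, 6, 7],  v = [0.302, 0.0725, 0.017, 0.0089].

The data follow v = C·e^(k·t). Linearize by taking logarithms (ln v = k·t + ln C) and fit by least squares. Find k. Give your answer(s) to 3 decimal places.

k = -0.709

Let Y = ln v. Fitting Y = k·t + ln C by least squares:
XᵀX = [[105.0000, 19.0000]; [19.0000, 4]], rhs = [-70.3905, -12.6177]ᵀ  (here Σt = 19.0000, Σ(t)² = 105.0000, Σln v = -12.6177, Σt·ln v = -70.3905).
Δ = 105.0000·4 − (19.0000)² = 59.0000; k = (-70.3905·4 − 19.0000·-12.6177)/59.0000 = -0.70890, ln C = (105.0000·-12.6177 − 19.0000·-70.3905)/59.0000 = 0.21283.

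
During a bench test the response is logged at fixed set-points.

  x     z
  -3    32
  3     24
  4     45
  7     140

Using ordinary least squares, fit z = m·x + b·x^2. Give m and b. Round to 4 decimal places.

m = -1.2850, b = 3.0532

Sums needed: Σx·x = 83, Σx·x^2 = 407, Σx^2·x^2 = 2819.
For Aᵀz: Σx·z = 1136, Σx^2·z = 8084.
Normal equations: [[83, 407]; [407, 2819]]·[m, b]ᵀ = [1136, 8084]ᵀ.
Δ = 83·2819 − 407² = 68328.
m = (1136·2819 − 407·8084)/68328 = -2439/1898; b = (83·8084 − 407·1136)/68328 = 5795/1898.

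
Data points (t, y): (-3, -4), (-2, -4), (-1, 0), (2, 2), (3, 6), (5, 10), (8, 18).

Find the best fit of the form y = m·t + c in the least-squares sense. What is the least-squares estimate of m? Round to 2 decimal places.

m = 1.97

The normal equations are: 116·m + 12·c = 236;  12·m + 7·c = 28.
(Σt·t = 116, Σt = 12, Σ1 = 7, Σt·y = 236, Σy = 28.)
Eliminating c: 7·(row 1) − 12·(row 2) gives 668·m = 7·236 − 12·28 = 1316, so m = 329/167.
Then c = (28 − 12·(329/167))/7 = 104/167.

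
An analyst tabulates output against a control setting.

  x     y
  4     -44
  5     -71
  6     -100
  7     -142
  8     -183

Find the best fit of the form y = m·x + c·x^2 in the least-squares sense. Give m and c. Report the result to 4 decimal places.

Compute the Gram sums: Σx·x = 190, Σx·x^2 = 1260, Σx^2·x^2 = 8674.
Right-hand side: Σx·y = -3589, Σx^2·y = -24749.
Determinant 190·8674 − 1260² = 60460.
m = ((-3589)·8674 − 1260·(-24749))/60460 = 26377/30230; c = (190·(-24749) − 1260·(-3589))/60460 = -18017/6046.

m = 0.8725, c = -2.9800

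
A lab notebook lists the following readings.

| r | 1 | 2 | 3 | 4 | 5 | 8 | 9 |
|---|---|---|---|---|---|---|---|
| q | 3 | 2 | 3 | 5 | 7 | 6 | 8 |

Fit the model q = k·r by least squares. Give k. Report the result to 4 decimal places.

k = 0.9550

The normal system MᵀM·[k]ᵀ = Mᵀq is [[200]]·[k]ᵀ = [191]ᵀ.
k = 191/200 = 0.955.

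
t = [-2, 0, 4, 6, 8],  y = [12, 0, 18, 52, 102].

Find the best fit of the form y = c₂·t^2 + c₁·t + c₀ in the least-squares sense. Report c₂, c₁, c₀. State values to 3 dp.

c₂ = 1.976, c₁ = -2.956, c₀ = -1.175

MᵀM·[c₂, c₁, c₀]ᵀ = Mᵀy reads: 5664·c₂ + 784·c₁ + 120·c₀ = 8736;  784·c₂ + 120·c₁ + 16·c₀ = 1176;  120·c₂ + 16·c₁ + 5·c₀ = 184.
(Σt^2·t^2 = 5664, Σt^2·t = 784, Σt^2 = 120, Σt·t = 120, Σt = 16, Σ1 = 5, Σt^2·y = 8736, Σt·y = 1176, Σy = 184.)
Inverting the 3×3 Gram matrix, [c₂, c₁, c₀]ᵀ = [2435/1232, -1821/616, -181/154]ᵀ.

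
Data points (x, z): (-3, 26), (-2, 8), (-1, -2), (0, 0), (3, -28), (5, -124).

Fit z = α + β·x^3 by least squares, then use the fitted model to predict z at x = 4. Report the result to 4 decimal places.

The normal equations are: 6·α + 116·β = -120;  116·α + 17148·β = -17020.
(Σ1 = 6, Σx^3 = 116, Σx^3·x^3 = 17148, Σz = -120, Σx^3·z = -17020.)
Eliminating β: 17148·(row 1) − 116·(row 2) gives 89432·α = 17148·(-120) − 116·(-17020) = -83440, so α = -1490/1597.
Then β = ((-17020) − 116·(-1490/1597))/17148 = -1575/1597.
At x = 4: ẑ = (-1490/1597)·(1) + (-1575/1597)·(64) = -102290/1597.

ẑ = -64.0513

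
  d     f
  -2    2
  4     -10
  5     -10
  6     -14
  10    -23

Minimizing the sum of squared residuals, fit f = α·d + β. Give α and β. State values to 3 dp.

α = -2.061, β = -1.519

Entries of XᵀX: Σd·d = 181, Σd = 23, Σ1 = 5.
For Xᵀf: Σd·f = -408, Σf = -55.
So XᵀX·[α, β]ᵀ = Xᵀf: [[181, 23]; [23, 5]]·[α, β]ᵀ = [-408, -55]ᵀ.
Eliminating β: 5·(row 1) − 23·(row 2) gives 376·α = 5·(-408) − 23·(-55) = -775, so α = -775/376.
Then β = ((-55) − 23·(-775/376))/5 = -571/376.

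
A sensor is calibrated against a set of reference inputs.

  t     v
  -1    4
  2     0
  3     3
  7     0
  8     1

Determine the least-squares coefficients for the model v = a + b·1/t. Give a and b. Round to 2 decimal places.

a = 1.64, b = -2.18

Normal-equation sums: Σ1 = 5, Σ1/t = 17/168, Σ1/t·1/t = 39433/28224.
Right-hand side: Σv = 8, Σ1/t·v = -23/8.
det = 5·(39433/28224) − (17/168)² = 49219/7056.
a = (8·(39433/28224) − (17/168)·(-23/8))/(49219/7056) = 323675/196876; b = (5·(-23/8) − (17/168)·8)/(49219/7056) = -107142/49219.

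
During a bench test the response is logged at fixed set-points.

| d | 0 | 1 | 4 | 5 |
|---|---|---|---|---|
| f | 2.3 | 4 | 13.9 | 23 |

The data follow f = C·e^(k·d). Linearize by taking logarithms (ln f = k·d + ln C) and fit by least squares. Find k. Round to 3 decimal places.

k = 0.449

Linearized form: ln f = k·d + ln C. From the 4 transformed points,
Σd = 10.0000, Σ(d)² = 42.0000, Σln f = 7.9866, Σd·ln f = 27.5913.
Equations: 42.0000·k + 10.0000·ln C = 27.5913;  10.0000·k + 4·ln C = 7.9866.
Slope k = (n·Σd·ln f − Σd·Σln f)/(n·Σ(d)² − (Σd)²) = (4·27.5913 − 10.0000·7.9866)/68.0000 = 0.44852; ln C = (Σln f − k·Σd)/n = 0.87534.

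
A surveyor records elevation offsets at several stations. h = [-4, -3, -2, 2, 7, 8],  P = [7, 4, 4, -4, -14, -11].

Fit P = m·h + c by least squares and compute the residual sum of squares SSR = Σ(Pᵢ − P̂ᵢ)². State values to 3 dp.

SSR = 12.778

The normal equations are: 146·m + 8·c = -242;  8·m + 6·c = -14.
(Σh·h = 146, Σh = 8, Σ1 = 6, Σh·P = -242, ΣP = -14.)
det = 146·6 − 8² = 812.
m = ((-242)·6 − 8·(-14))/812 = -335/203; c = (146·(-14) − 8·(-242))/812 = -27/203.
Residuals: 108/203, -166/203, 169/203, -115/203, -470/203, 474/203; SSR = 2594/203.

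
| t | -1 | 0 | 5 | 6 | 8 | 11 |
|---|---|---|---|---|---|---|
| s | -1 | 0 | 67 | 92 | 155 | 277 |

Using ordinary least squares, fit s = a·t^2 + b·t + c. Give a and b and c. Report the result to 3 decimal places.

a = 1.969, b = 3.517, c = 0.280

From the data, Σt^2·t^2 = 20659, Σt^2·t = 2183, Σt^2 = 247, Σt·t = 247, Σt = 29, Σ1 = 6.
Right-hand side: Σt^2·s = 48423, Σt·s = 5175, Σs = 590.
Normal equations: [[20659, 2183, 247]; [2183, 247, 29]; [247, 29, 6]]·[a, b, c]ᵀ = [48423, 5175, 590]ᵀ.
Solving the 3×3 system (Gaussian elimination) gives a = 280223/142320, b = 100099/28464, c = 6649/23720.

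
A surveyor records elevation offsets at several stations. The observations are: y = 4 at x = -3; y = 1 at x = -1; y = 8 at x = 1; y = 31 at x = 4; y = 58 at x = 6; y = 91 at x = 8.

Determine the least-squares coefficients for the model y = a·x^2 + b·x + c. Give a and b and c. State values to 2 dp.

a = 1.00, b = 2.96, c = 3.60

With design matrix M, MᵀM = [[5731, 765, 127]; [765, 127, 15]; [127, 15, 6]] and Mᵀy = [8453, 1195, 193]ᵀ.
Inverting the 3×3 Gram matrix, [a, b, c]ᵀ = [1, 530/179, 644/179]ᵀ.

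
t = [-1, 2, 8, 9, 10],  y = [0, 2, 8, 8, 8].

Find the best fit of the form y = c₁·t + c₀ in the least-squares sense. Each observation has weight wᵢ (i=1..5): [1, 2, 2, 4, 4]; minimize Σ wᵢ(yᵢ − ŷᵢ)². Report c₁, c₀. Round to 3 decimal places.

Setting ∂/∂c₁ … = 0 gives: 861·c₁ + 95·c₀ = 744;  95·c₁ + 13·c₀ = 84.
(Σwᵢ·t·t = 861, Σwᵢ·t = 95, Σwᵢ·1 = 13, Σwᵢ·t·y = 744, Σwᵢ·y = 84.)
Δ = 861·13 − 95² = 2168.
c₁ = (744·13 − 95·84)/2168 = 423/542; c₀ = (861·84 − 95·744)/2168 = 411/542.

c₁ = 0.780, c₀ = 0.758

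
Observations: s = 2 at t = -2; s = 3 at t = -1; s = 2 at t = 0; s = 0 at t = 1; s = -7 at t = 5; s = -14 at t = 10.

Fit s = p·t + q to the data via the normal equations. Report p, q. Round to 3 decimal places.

p = -1.475, q = 0.862

Compute the Gram sums: Σt·t = 131, Σt = 13, Σ1 = 6.
For Aᵀs: Σt·s = -182, Σs = -14.
So AᵀA·[p, q]ᵀ = Aᵀs: [[131, 13]; [13, 6]]·[p, q]ᵀ = [-182, -14]ᵀ.
Eliminating q: 6·(row 1) − 13·(row 2) gives 617·p = 6·(-182) − 13·(-14) = -910, so p = -910/617.
Then q = ((-14) − 13·(-910/617))/6 = 532/617.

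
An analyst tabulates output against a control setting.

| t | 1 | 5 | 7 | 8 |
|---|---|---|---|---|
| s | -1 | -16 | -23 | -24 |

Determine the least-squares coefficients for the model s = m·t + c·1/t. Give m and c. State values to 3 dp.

Setting ∂/∂m … = 0 gives: 139·m + 4·c = -434;  4·m + (84361/78400)·c = -367/35.
Eliminating c: (84361/78400)·(row 1) − 4·(row 2) gives (10471779/78400)·m = (84361/78400)·(-434) − 4·(-367/35) = -2380311/5600, so m = -3702706/1163531.
Then c = ((-367/35) − 4·(-3702706/1163531))/(84361/78400) = 2425920/1163531.

m = -3.182, c = 2.085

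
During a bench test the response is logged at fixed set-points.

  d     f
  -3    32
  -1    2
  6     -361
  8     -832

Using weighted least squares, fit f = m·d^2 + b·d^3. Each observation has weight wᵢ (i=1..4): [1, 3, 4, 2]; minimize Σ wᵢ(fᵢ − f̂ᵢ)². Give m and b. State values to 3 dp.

m = -1.039, b = -1.496

Compute the Gram sums: Σwᵢ·d^2·d^2 = 13460, Σwᵢ·d^2·d^3 = 96394, Σwᵢ·d^3·d^3 = 711644.
Moment sums: Σwᵢ·d^2·f = -158186, Σwᵢ·d^3·f = -1164742.
Δ = 13460·711644 − 96394² = 286925004.
m = ((-158186)·711644 − 96394·(-1164742))/286925004 = -8277151/7970139; b = (13460·(-1164742) − 96394·(-158186))/286925004 = -11923501/7970139.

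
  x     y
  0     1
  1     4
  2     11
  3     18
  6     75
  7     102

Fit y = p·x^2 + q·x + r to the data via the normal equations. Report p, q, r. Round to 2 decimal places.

p = 2.09, q = -0.30, r = 1.68

Normal-equation sums: Σx^2·x^2 = 3795, Σx^2·x = 595, Σx^2 = 99, Σx·x = 99, Σx = 19, Σ1 = 6.
And Σx^2·y = 7908, Σx·y = 1244, Σy = 211.
AᵀA·[p, q, r]ᵀ = Aᵀy becomes [[3795, 595, 99]; [595, 99, 19]; [99, 19, 6]]·[p, q, r]ᵀ = [7908, 1244, 211]ᵀ.
Inverting the 3×3 Gram matrix, [p, q, r]ᵀ = [7349/3522, -349/1174, 2957/1761]ᵀ.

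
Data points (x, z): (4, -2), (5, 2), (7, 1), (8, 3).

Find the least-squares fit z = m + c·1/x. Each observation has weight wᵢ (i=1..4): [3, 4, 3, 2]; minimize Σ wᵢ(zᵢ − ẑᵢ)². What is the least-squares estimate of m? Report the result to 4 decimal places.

m = 6.3556

Sums needed: Σwᵢ·1 = 12, Σwᵢ·1/x = 78/35, Σwᵢ·1/x·1/x = 17247/39200.
Right-hand side: Σwᵢ·z = 11, Σwᵢ·1/x·z = 179/140.
So MᵀWM·[m, c]ᵀ = MᵀWz: [[12, 78/35]; [78/35, 17247/39200]]·[m, c]ᵀ = [11, 179/140]ᵀ.
Eliminating c: (17247/39200)·(row 1) − (78/35)·(row 2) gives (3069/9800)·m = (17247/39200)·11 − (78/35)·(179/140) = 78021/39200, so m = 8669/1364.
Then c = ((179/140) − (78/35)·(8669/1364))/(17247/39200) = -29960/1023.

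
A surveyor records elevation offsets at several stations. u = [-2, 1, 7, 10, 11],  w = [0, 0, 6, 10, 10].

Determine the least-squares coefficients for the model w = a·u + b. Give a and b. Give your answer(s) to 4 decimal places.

Sums needed: Σu·u = 275, Σu = 27, Σ1 = 5.
For Xᵀw: Σu·w = 252, Σw = 26.
So XᵀX·[a, b]ᵀ = Xᵀw: [[275, 27]; [27, 5]]·[a, b]ᵀ = [252, 26]ᵀ.
Eliminating b: 5·(row 1) − 27·(row 2) gives 646·a = 5·252 − 27·26 = 558, so a = 279/323.
Then b = (26 − 27·(279/323))/5 = 173/323.

a = 0.8638, b = 0.5356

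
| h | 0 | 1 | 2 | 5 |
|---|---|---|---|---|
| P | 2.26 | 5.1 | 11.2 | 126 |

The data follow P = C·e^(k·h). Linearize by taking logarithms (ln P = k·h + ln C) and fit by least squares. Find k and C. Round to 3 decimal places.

k = 0.803, C = 2.264

With ln Pᵢ as the transformed response and hᵢ as the regressor:
AᵀA = [[30.0000, 8.0000]; [8.0000, 4]], rhs = [30.6425, 9.6968]ᵀ  (here Σh = 8.0000, Σ(h)² = 30.0000, Σln P = 9.6968, Σh·ln P = 30.6425).
Δ = 30.0000·4 − (8.0000)² = 56.0000; k = (30.6425·4 − 8.0000·9.6968)/56.0000 = 0.80349, ln C = (30.0000·9.6968 − 8.0000·30.6425)/56.0000 = 0.81722, so C = exp(0.81722) = 2.26419.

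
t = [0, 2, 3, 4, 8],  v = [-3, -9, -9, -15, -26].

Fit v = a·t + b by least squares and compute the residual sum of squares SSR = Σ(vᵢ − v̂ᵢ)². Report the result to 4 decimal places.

SSR = 6.4716

The normal system XᵀX·[a, b]ᵀ = Xᵀv is [[93, 17]; [17, 5]]·[a, b]ᵀ = [-313, -62]ᵀ.
det = 93·5 − 17² = 176.
a = ((-313)·5 − 17·(-62))/176 = -511/176; b = (93·(-62) − 17·(-313))/176 = -445/176.
Residuals: -83/176, -117/176, 197/88, -151/176, -43/176; SSR = 1139/176.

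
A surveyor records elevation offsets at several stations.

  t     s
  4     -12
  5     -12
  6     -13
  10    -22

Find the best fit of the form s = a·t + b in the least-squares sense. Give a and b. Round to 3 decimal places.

a = -1.795, b = -3.530

AᵀA·[a, b]ᵀ = Aᵀs reads: 177·a + 25·b = -406;  25·a + 4·b = -59.
(Σt·t = 177, Σt = 25, Σ1 = 4, Σt·s = -406, Σs = -59.)
Determinant 177·4 − 25² = 83.
a = ((-406)·4 − 25·(-59))/83 = -149/83; b = (177·(-59) − 25·(-406))/83 = -293/83.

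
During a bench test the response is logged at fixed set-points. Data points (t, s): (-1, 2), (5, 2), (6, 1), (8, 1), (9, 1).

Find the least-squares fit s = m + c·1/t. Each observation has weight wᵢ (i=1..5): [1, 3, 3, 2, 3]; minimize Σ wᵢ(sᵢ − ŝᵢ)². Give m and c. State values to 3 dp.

Entries of AᵀWA: Σwᵢ·1 = 12, Σwᵢ·1/t = 41/60, Σwᵢ·1/t·1/t = 27467/21600.
Moment sums: Σwᵢ·s = 16, Σwᵢ·1/t·s = 17/60.
AᵀWA·[m, c]ᵀ = AᵀWs becomes [[12, 41/60]; [41/60, 27467/21600]]·[m, c]ᵀ = [16, 17/60]ᵀ.
det = 12·(27467/21600) − (41/60)² = 5917/400.
m = (16·(27467/21600) − (41/60)·(17/60))/(5917/400) = 217645/159759; c = (12·(17/60) − (41/60)·16)/(5917/400) = -9040/17751.

m = 1.362, c = -0.509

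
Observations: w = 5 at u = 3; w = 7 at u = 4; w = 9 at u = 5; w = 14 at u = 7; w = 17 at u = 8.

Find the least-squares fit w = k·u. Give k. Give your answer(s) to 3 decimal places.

k = 1.975

With design matrix M, MᵀM = [[163]] and Mᵀw = [322]ᵀ.
k = 322/163 = 1.97546.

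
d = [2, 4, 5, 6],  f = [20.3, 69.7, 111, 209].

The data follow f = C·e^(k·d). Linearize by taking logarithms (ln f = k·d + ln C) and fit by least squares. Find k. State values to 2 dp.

With ln fᵢ as the transformed response and dᵢ as the regressor:
Σd = 17.0000, Σ(d)² = 81.0000, Σln f = 17.3067, Σd·ln f = 78.5997.
Equations: 81.0000·k + 17.0000·ln C = 78.5997;  17.0000·k + 4·ln C = 17.3067.
Δ = 81.0000·4 − (17.0000)² = 35.0000; k = (78.5997·4 − 17.0000·17.3067)/35.0000 = 0.57672, ln C = (81.0000·17.3067 − 17.0000·78.5997)/35.0000 = 1.87562.

k = 0.58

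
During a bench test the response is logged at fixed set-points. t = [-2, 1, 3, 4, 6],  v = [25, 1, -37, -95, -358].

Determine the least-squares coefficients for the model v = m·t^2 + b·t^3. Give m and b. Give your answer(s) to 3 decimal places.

Sums needed: Σt^2·t^2 = 1650, Σt^2·t^3 = 9012, Σt^3·t^3 = 51546.
Moment sums: Σt^2·v = -14640, Σt^3·v = -84606.
MᵀM·[m, b]ᵀ = Mᵀv becomes [[1650, 9012]; [9012, 51546]]·[m, b]ᵀ = [-14640, -84606]ᵀ.
Determinant 1650·51546 − 9012² = 3834756.
m = ((-14640)·51546 − 9012·(-84606))/3834756 = 72554/35507; b = (1650·(-84606) − 9012·(-14640))/3834756 = -70965/35507.

m = 2.043, b = -1.999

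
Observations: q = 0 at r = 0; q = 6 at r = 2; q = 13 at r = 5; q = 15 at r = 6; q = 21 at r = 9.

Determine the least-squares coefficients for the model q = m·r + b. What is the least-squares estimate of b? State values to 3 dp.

b = 0.805

XᵀX·[m, b]ᵀ = Xᵀq reads: 146·m + 22·b = 356;  22·m + 5·b = 55.
(Σr·r = 146, Σr = 22, Σ1 = 5, Σr·q = 356, Σq = 55.)
Determinant 146·5 − 22² = 246.
m = (356·5 − 22·55)/246 = 95/41; b = (146·55 − 22·356)/246 = 33/41.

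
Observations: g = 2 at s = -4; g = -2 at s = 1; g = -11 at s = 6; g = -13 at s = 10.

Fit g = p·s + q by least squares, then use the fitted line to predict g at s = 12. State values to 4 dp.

ĝ = -16.1129

The normal equations are: 153·p + 13·q = -206;  13·p + 4·q = -24.
(Σs·s = 153, Σs = 13, Σ1 = 4, Σs·g = -206, Σg = -24.)
det = 153·4 − 13² = 443.
p = ((-206)·4 − 13·(-24))/443 = -512/443; q = (153·(-24) − 13·(-206))/443 = -994/443.
At s = 12: ĝ = (-512/443)·(12) + (-994/443)·(1) = -7138/443.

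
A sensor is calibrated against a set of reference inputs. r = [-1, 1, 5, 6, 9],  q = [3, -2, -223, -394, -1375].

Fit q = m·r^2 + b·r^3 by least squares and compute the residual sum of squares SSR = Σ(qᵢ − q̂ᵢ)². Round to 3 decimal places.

SSR = 1.338

Normal-equation sums: Σr^2·r^2 = 8484, Σr^2·r^3 = 69950, Σr^3·r^3 = 593724.
Right-hand side: Σr^2·q = -131133, Σr^3·q = -1115359.
MᵀM·[m, b]ᵀ = Mᵀq becomes [[8484, 69950]; [69950, 593724]]·[m, b]ᵀ = [-131133, -1115359]ᵀ.
Eliminating b: 593724·(row 1) − 69950·(row 2) gives 144151916·m = 593724·(-131133) − 69950·(-1115359) = 162552758, so m = 81276379/72075958.
Then b = ((-1115359) − 69950·(81276379/72075958))/593724 = -144976203/72075958.
Residuals: -5012354/36037979, -40226046/36037979, 8588633/36037979, -4508624/36037979, -88481/36037979; SSR = 48209102/36037979.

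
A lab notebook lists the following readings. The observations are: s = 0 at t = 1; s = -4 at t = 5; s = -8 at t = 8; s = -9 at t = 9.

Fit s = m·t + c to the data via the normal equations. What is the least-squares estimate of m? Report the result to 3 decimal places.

m = -1.142

Entries of AᵀA: Σt·t = 171, Σt = 23, Σ1 = 4.
And Σt·s = -165, Σs = -21.
AᵀA·[m, c]ᵀ = Aᵀs becomes [[171, 23]; [23, 4]]·[m, c]ᵀ = [-165, -21]ᵀ.
det = 171·4 − 23² = 155.
m = ((-165)·4 − 23·(-21))/155 = -177/155; c = (171·(-21) − 23·(-165))/155 = 204/155.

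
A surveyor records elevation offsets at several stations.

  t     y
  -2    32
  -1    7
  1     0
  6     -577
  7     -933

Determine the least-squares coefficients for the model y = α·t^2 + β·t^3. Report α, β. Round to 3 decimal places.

α = 2.081, β = -3.018

The normal equations are: 3715·α + 24551·β = -66354;  24551·α + 164371·β = -444914.
(Σt^2·t^2 = 3715, Σt^2·t^3 = 24551, Σt^3·t^3 = 164371, Σt^2·y = -66354, Σt^3·y = -444914.)
det = 3715·164371 − 24551² = 7886664.
α = ((-66354)·164371 − 24551·(-444914))/7886664 = 2051285/985833; β = (3715·(-444914) − 24551·(-66354))/7886664 = -2974807/985833.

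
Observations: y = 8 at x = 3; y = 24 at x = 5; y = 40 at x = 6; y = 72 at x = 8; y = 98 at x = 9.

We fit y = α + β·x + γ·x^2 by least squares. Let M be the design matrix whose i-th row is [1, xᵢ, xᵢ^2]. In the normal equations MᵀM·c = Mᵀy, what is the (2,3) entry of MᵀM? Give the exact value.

Row 2 ↔ basis x, column 3 ↔ basis x^2, so (MᵀM)_{2,3} = Σᵢ (x)·(x^2) = (3)·(9) + (5)·(25) + (6)·(36) + (8)·(64) + (9)·(81) = 1609.

1609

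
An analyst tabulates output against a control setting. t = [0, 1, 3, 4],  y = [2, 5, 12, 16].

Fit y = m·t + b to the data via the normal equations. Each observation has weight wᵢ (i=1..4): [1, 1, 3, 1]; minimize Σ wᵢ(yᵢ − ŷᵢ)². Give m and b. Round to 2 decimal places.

From the data, Σwᵢ·t·t = 44, Σwᵢ·t = 14, Σwᵢ·1 = 6.
Moment sums: Σwᵢ·t·y = 177, Σwᵢ·y = 59.
XᵀWX·[m, b]ᵀ = XᵀWy becomes [[44, 14]; [14, 6]]·[m, b]ᵀ = [177, 59]ᵀ.
Determinant 44·6 − 14² = 68.
m = (177·6 − 14·59)/68 = 59/17; b = (44·59 − 14·177)/68 = 59/34.

m = 3.47, b = 1.74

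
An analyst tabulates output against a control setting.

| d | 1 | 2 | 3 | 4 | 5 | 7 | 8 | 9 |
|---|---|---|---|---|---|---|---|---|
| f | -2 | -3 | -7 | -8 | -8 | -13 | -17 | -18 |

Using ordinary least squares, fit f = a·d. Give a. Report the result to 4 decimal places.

a = -1.9679

Entries of XᵀX: Σd·d = 249.
For Xᵀf: Σd·f = -490.
So XᵀX·[a]ᵀ = Xᵀf: [[249]]·[a]ᵀ = [-490]ᵀ.
a = (-490)/249 = -1.96787.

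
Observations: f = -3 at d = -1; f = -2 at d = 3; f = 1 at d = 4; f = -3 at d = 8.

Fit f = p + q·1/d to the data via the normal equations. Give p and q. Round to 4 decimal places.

Normal-equation sums: Σ1 = 4, Σ1/d = -7/24, Σ1/d·1/d = 685/576.
And Σf = -7, Σ1/d·f = 53/24.
So XᵀX·[p, q]ᵀ = Xᵀf: [[4, -7/24]; [-7/24, 685/576]]·[p, q]ᵀ = [-7, 53/24]ᵀ.
det = 4·(685/576) − (-7/24)² = 299/64.
p = ((-7)·(685/576) − (-7/24)·(53/24))/(299/64) = -4424/2691; q = (4·(53/24) − (-7/24)·(-7))/(299/64) = 1304/897.

p = -1.6440, q = 1.4537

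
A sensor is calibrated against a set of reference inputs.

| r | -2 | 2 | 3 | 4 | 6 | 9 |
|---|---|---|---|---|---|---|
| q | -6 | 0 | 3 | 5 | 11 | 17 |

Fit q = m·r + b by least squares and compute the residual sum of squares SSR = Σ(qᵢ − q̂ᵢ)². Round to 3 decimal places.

Forming XᵀX = [[150, 22]; [22, 6]] and Xᵀq = [260, 30]ᵀ gives XᵀX·[m, b]ᵀ = Xᵀq.
Determinant 150·6 − 22² = 416.
m = (260·6 − 22·30)/416 = 225/104; b = (150·30 − 22·260)/416 = -305/104.
Residuals: 131/104, -145/104, -29/52, -75/104, 99/104, 6/13; SSR = 285/52.

SSR = 5.481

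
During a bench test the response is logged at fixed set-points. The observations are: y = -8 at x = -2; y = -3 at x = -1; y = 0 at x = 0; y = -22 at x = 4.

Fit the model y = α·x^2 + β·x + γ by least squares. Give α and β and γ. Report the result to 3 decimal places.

α = -1.567, β = 0.828, γ = -0.233

Entries of MᵀM: Σx^2·x^2 = 273, Σx^2·x = 55, Σx^2 = 21, Σx·x = 21, Σx = 1, Σ1 = 4.
For Mᵀy: Σx^2·y = -387, Σx·y = -69, Σy = -33.
Normal equations: [[273, 55, 21]; [55, 21, 1]; [21, 1, 4]]·[α, β, γ]ᵀ = [-387, -69, -33]ᵀ.
Row-reducing yields α = -1413/902, β = 747/902, γ = -105/451.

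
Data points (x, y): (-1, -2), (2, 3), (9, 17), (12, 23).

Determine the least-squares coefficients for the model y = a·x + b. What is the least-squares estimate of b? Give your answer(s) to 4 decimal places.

b = -0.4220

Sums needed: Σx·x = 230, Σx = 22, Σ1 = 4.
Right-hand side: Σx·y = 437, Σy = 41.
Eliminating b: 4·(row 1) − 22·(row 2) gives 436·a = 4·437 − 22·41 = 846, so a = 423/218.
Then b = (41 − 22·(423/218))/4 = -46/109.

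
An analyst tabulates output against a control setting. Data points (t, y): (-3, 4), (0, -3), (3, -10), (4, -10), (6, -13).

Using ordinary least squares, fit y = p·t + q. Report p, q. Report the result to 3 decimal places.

p = -1.920, q = -2.560

Forming AᵀA = [[70, 10]; [10, 5]] and Aᵀy = [-160, -32]ᵀ gives AᵀA·[p, q]ᵀ = Aᵀy.
det = 70·5 − 10² = 250.
p = ((-160)·5 − 10·(-32))/250 = -48/25; q = (70·(-32) − 10·(-160))/250 = -64/25.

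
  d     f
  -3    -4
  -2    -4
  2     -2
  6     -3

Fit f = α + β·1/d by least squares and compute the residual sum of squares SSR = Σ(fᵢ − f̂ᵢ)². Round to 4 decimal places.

The normal equations are: 4·α + (-1/6)·β = -13;  (-1/6)·α + (23/36)·β = 11/6.
(Σ1 = 4, Σ1/d = -1/6, Σ1/d·1/d = 23/36, Σf = -13, Σ1/d·f = 11/6.)
Eliminating β: (23/36)·(row 1) − (-1/6)·(row 2) gives (91/36)·α = (23/36)·(-13) − (-1/6)·(11/6) = -8, so α = -288/91.
Then β = ((11/6) − (-1/6)·(-288/91))/(23/36) = 186/91.
Residuals: -2/13, 17/91, 1/7, -16/91; SSR = 10/91.

SSR = 0.1099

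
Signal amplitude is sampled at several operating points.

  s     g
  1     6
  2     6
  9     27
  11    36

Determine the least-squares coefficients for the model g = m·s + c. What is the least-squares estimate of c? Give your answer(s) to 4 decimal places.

Entries of MᵀM: Σs·s = 207, Σs = 23, Σ1 = 4.
For Mᵀg: Σs·g = 657, Σg = 75.
Eliminating c: 4·(row 1) − 23·(row 2) gives 299·m = 4·657 − 23·75 = 903, so m = 903/299.
Then c = (75 − 23·(903/299))/4 = 18/13.

c = 1.3846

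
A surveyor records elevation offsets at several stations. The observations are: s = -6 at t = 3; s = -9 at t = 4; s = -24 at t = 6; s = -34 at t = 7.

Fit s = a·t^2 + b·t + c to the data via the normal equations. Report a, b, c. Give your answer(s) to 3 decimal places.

XᵀX·[a, b, c]ᵀ = Xᵀs reads: 4034·a + 650·b + 110·c = -2728;  650·a + 110·b + 20·c = -436;  110·a + 20·b + 4·c = -73.
Row-reducing yields a = -7/6, b = 137/30, c = -9.

a = -1.167, b = 4.567, c = -9.000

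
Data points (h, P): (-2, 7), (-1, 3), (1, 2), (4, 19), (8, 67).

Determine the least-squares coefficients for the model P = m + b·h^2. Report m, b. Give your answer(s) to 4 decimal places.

The normal equations are: 5·m + 86·b = 98;  86·m + 4370·b = 4625.
(Σ1 = 5, Σh^2 = 86, Σh^2·h^2 = 4370, ΣP = 98, Σh^2·P = 4625.)
Eliminating b: 4370·(row 1) − 86·(row 2) gives 14454·m = 4370·98 − 86·4625 = 30510, so m = 1695/803.
Then b = (4625 − 86·(1695/803))/4370 = 1633/1606.

m = 2.1108, b = 1.0168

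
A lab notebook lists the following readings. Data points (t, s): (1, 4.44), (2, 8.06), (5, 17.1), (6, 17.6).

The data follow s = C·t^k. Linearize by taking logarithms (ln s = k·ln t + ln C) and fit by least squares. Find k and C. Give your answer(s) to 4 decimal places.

k = 0.7898, C = 4.5389

With ln sᵢ as the transformed response and ln tᵢ as the regressor:
XᵀX = [[6.2811, 4.0943]; [4.0943, 4]], rhs = [11.1544, 9.2845]ᵀ  (here Σln t = 4.0943, Σ(ln t)² = 6.2811, Σln s = 9.2845, Σln t·ln s = 11.1544).
Δ = 6.2811·4 − (4.0943)² = 8.3609; k = (11.1544·4 − 4.0943·9.2845)/8.3609 = 0.78982, ln C = (6.2811·9.2845 − 4.0943·11.1544)/8.3609 = 1.51268, so C = exp(1.51268) = 4.53890.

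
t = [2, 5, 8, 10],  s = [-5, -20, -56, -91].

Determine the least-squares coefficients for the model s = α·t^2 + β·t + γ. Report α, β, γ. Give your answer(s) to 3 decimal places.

α = -1.142, β = 2.937, γ = -6.268

Sums needed: Σt^2·t^2 = 14737, Σt^2·t = 1645, Σt^2 = 193, Σt·t = 193, Σt = 25, Σ1 = 4.
Moment sums: Σt^2·s = -13204, Σt·s = -1468, Σs = -172.
So MᵀM·[α, β, γ]ᵀ = Mᵀs: [[14737, 1645, 193]; [1645, 193, 25]; [193, 25, 4]]·[α, β, γ]ᵀ = [-13204, -1468, -172]ᵀ.
Inverting the 3×3 Gram matrix, [α, β, γ]ᵀ = [-145/127, 373/127, -796/127]ᵀ.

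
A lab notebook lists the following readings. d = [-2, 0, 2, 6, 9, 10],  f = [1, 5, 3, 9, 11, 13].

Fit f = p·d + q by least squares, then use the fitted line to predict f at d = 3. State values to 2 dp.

Forming XᵀX = [[225, 25]; [25, 6]] and Xᵀf = [287, 42]ᵀ gives XᵀX·[p, q]ᵀ = Xᵀf.
Eliminating q: 6·(row 1) − 25·(row 2) gives 725·p = 6·287 − 25·42 = 672, so p = 672/725.
Then q = (42 − 25·(672/725))/6 = 91/29.
At d = 3: f̂ = (672/725)·(3) + (91/29)·(1) = 4291/725.

f̂ = 5.92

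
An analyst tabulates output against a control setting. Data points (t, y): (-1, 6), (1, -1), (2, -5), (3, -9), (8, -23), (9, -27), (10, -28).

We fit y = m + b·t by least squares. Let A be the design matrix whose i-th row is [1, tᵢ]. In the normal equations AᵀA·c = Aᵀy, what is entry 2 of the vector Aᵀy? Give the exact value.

Entry 2 ↔ basis t, so (Aᵀy)_{2} = Σᵢ (t)·yᵢ = (-1)·(6) + (1)·(-1) + (2)·(-5) + (3)·(-9) + (8)·(-23) + (9)·(-27) + (10)·(-28) = -751.

-751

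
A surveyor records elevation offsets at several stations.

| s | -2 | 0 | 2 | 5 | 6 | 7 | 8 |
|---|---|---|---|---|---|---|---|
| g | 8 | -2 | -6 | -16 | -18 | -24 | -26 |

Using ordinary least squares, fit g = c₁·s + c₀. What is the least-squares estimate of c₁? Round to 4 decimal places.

Sums needed: Σs·s = 182, Σs = 26, Σ1 = 7.
Moment sums: Σs·g = -592, Σg = -84.
Normal equations: [[182, 26]; [26, 7]]·[c₁, c₀]ᵀ = [-592, -84]ᵀ.
Δ = 182·7 − 26² = 598.
c₁ = ((-592)·7 − 26·(-84))/598 = -980/299; c₀ = (182·(-84) − 26·(-592))/598 = 4/23.

c₁ = -3.2776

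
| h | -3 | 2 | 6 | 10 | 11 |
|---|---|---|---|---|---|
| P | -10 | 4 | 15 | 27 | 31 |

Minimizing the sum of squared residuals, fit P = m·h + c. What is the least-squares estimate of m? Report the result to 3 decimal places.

m = 2.898

XᵀX·[m, c]ᵀ = XᵀP reads: 270·m + 26·c = 739;  26·m + 5·c = 67.
(Σh·h = 270, Σh = 26, Σ1 = 5, Σh·P = 739, ΣP = 67.)
det = 270·5 − 26² = 674.
m = (739·5 − 26·67)/674 = 1953/674; c = (270·67 − 26·739)/674 = -562/337.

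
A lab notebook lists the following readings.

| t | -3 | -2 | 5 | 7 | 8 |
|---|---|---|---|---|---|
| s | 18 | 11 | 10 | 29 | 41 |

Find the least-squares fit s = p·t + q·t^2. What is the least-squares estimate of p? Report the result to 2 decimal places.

p = -3.08

Compute the Gram sums: Σt·t = 151, Σt·t^2 = 945, Σt^2·t^2 = 7219.
For Xᵀs: Σt·s = 505, Σt^2·s = 4501.
Normal equations: [[151, 945]; [945, 7219]]·[p, q]ᵀ = [505, 4501]ᵀ.
Determinant 151·7219 − 945² = 197044.
p = (505·7219 − 945·4501)/197044 = -303925/98522; q = (151·4501 − 945·505)/197044 = 101213/98522.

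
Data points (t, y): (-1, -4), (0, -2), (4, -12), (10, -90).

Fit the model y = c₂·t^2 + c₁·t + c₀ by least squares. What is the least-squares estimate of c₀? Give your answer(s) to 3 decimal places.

c₀ = -1.668

Sums needed: Σt^2·t^2 = 10257, Σt^2·t = 1063, Σt^2 = 117, Σt·t = 117, Σt = 13, Σ1 = 4.
Right-hand side: Σt^2·y = -9196, Σt·y = -944, Σy = -108.
So MᵀM·[c₂, c₁, c₀]ᵀ = Mᵀy: [[10257, 1063, 117]; [1063, 117, 13]; [117, 13, 4]]·[c₂, c₁, c₀]ᵀ = [-9196, -944, -108]ᵀ.
Inverting the 3×3 Gram matrix, [c₂, c₁, c₀]ᵀ = [-9279/8950, 13751/8950, -1493/895]ᵀ.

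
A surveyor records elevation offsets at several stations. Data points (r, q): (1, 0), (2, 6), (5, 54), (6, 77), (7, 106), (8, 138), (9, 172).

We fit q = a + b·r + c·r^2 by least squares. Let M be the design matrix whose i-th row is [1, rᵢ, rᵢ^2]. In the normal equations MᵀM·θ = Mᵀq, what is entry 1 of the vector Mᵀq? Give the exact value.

Entry 1 ↔ basis 1, so (Mᵀq)_{1} = Σᵢ qᵢ = (1)·(0) + (1)·(6) + (1)·(54) + (1)·(77) + (1)·(106) + (1)·(138) + (1)·(172) = 553.

553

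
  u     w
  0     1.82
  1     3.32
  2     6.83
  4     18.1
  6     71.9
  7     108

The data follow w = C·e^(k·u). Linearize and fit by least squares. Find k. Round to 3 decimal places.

k = 0.588

With ln wᵢ as the transformed response and uᵢ as the regressor:
XᵀX = [[106.0000, 20.0000]; [20.0000, 6]], rhs = [75.0528, 15.5734]ᵀ  (here Σu = 20.0000, Σ(u)² = 106.0000, Σln w = 15.5734, Σu·ln w = 75.0528).
Δ = 106.0000·6 − (20.0000)² = 236.0000; k = (75.0528·6 − 20.0000·15.5734)/236.0000 = 0.58834, ln C = (106.0000·15.5734 − 20.0000·75.0528)/236.0000 = 0.63444.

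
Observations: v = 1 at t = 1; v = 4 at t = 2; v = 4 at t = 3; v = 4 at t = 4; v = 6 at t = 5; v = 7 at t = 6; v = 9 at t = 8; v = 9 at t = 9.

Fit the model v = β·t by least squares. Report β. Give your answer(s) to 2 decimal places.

Sums needed: Σt·t = 236.
Moment sums: Σt·v = 262.
β = 262/236 = 1.11017.

β = 1.11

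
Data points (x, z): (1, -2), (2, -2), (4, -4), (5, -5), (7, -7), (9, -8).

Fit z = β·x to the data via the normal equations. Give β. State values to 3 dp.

β = -0.955

From the data, Σx·x = 176.
Right-hand side: Σx·z = -168.
MᵀM·[β]ᵀ = Mᵀz becomes [[176]]·[β]ᵀ = [-168]ᵀ.
Hence β = -168 / 176 ≈ -0.954545.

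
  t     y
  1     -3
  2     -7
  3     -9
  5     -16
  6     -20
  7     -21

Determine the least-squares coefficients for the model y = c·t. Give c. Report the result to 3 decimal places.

With design matrix M, MᵀM = [[124]] and Mᵀy = [-391]ᵀ.
Hence c = -391 / 124 ≈ -3.15323.

c = -3.153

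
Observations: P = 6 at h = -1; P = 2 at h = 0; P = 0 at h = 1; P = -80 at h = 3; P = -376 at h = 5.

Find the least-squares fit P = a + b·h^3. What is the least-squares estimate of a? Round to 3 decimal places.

The normal equations are: 5·a + 152·b = -448;  152·a + 16356·b = -49166.
(Σ1 = 5, Σh^3 = 152, Σh^3·h^3 = 16356, ΣP = -448, Σh^3·P = -49166.)
Determinant 5·16356 − 152² = 58676.
a = ((-448)·16356 − 152·(-49166))/58676 = 36436/14669; b = (5·(-49166) − 152·(-448))/58676 = -88867/29338.

a = 2.484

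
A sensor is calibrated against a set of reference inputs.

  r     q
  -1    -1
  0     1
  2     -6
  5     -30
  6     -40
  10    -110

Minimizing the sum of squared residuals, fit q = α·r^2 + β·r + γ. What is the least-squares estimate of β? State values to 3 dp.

Sums needed: Σr^2·r^2 = 11938, Σr^2·r = 1348, Σr^2 = 166, Σr·r = 166, Σr = 22, Σ1 = 6.
Moment sums: Σr^2·q = -13215, Σr·q = -1501, Σq = -186.
Row-reducing yields α = -124561/120282, β = -75221/120282, γ = -1124/20047.

β = -0.625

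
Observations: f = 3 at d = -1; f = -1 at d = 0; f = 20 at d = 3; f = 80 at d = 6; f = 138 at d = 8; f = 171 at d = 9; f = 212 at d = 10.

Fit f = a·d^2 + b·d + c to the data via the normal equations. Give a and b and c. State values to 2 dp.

Normal-equation sums: Σd^2·d^2 = 22035, Σd^2·d = 2483, Σd^2 = 291, Σd·d = 291, Σd = 35, Σ1 = 7.
For Aᵀf: Σd^2·f = 46946, Σd·f = 5300, Σf = 623.
Solving the 3×3 system (Gaussian elimination) gives a = 170863/83992, b = 67891/83992, c = 16407/41996.

a = 2.03, b = 0.81, c = 0.39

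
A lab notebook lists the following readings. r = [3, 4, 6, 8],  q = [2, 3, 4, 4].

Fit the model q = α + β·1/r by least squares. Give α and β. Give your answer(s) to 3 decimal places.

With design matrix A, AᵀA = [[4, 7/8]; [7/8, 125/576]] and Aᵀq = [13, 31/12]ᵀ.
det = 4·(125/576) − (7/8)² = 59/576.
α = (13·(125/576) − (7/8)·(31/12))/(59/576) = 323/59; β = (4·(31/12) − (7/8)·13)/(59/576) = -600/59.

α = 5.475, β = -10.169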